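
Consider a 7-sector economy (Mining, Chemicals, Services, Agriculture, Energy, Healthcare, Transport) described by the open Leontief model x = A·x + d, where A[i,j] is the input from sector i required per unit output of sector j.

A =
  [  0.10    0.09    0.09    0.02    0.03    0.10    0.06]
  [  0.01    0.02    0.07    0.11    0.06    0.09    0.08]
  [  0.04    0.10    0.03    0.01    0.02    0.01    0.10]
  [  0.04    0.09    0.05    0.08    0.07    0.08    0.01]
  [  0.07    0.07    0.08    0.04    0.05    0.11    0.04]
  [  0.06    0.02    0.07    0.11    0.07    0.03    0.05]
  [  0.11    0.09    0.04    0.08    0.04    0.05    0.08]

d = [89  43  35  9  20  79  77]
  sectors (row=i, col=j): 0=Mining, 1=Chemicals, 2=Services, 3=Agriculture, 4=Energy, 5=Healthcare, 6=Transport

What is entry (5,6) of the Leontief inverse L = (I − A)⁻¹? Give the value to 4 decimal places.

Form M = I − A:
  [  0.90   -0.09   -0.09   -0.02   -0.03   -0.10   -0.06]
  [ -0.01    0.98   -0.07   -0.11   -0.06   -0.09   -0.08]
  [ -0.04   -0.10    0.97   -0.01   -0.02   -0.01   -0.10]
  [ -0.04   -0.09   -0.05    0.92   -0.07   -0.08   -0.01]
  [ -0.07   -0.07   -0.08   -0.04    0.95   -0.11   -0.04]
  [ -0.06   -0.02   -0.07   -0.11   -0.07    0.97   -0.05]
  [ -0.11   -0.09   -0.04   -0.08   -0.04   -0.05    0.92]
Leontief inverse L = M⁻¹:
  [  1.1523    0.1462    0.1431    0.0756    0.0704    0.1540    0.1157]
  [  0.0561    1.0733    0.1142    0.1622    0.0992    0.1375    0.1230]
  [  0.0745    0.1368    1.0632    0.0492    0.0463    0.0477    0.1375]
  [  0.0794    0.1360    0.0959    1.1307    0.1082    0.1300    0.0515]
  [  0.1176    0.1218    0.1296    0.0929    1.0892    0.1606    0.0894]
  [  0.1038    0.0730    0.1130    0.1536    0.1049    1.0788    0.0903]
  [  0.1642    0.1495    0.0946    0.1378    0.0826    0.1109    1.1321]
Total output x = L · d:
  x_0 = 1.1523·89 + 0.1462·43 + 0.1431·35 + 0.0756·9 + 0.0704·20 + 0.1540·79 + 0.1157·77 = 137.0128
  x_1 = 0.0561·89 + 1.0733·43 + 0.1142·35 + 0.1622·9 + 0.0992·20 + 0.1375·79 + 0.1230·77 = 78.9207
  x_2 = 0.0745·89 + 0.1368·43 + 1.0632·35 + 0.0492·9 + 0.0463·20 + 0.0477·79 + 0.1375·77 = 65.4499
  x_3 = 0.0794·89 + 0.1360·43 + 0.0959·35 + 1.1307·9 + 0.1082·20 + 0.1300·79 + 0.0515·77 = 42.8438
  x_4 = 0.1176·89 + 0.1218·43 + 0.1296·35 + 0.0929·9 + 1.0892·20 + 0.1606·79 + 0.0894·77 = 62.4314
  x_5 = 0.1038·89 + 0.0730·43 + 0.1130·35 + 0.1536·9 + 0.1049·20 + 1.0788·79 + 0.0903·77 = 111.9816
  x_6 = 0.1642·89 + 0.1495·43 + 0.0946·35 + 0.1378·9 + 0.0826·20 + 0.1109·79 + 1.1321·77 = 123.1697

L[5,6] = 0.0903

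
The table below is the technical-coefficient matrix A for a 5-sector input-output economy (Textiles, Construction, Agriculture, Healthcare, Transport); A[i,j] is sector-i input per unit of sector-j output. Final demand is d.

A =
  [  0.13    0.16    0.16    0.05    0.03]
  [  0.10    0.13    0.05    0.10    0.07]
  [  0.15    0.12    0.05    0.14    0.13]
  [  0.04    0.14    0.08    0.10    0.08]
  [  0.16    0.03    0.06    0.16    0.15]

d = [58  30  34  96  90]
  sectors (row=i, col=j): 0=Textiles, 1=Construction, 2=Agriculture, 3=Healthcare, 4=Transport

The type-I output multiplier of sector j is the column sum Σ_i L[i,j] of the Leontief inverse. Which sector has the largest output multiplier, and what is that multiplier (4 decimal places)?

Form M = I − A:
  [  0.87   -0.16   -0.16   -0.05   -0.03]
  [ -0.10    0.87   -0.05   -0.10   -0.07]
  [ -0.15   -0.12    0.95   -0.14   -0.13]
  [ -0.04   -0.14   -0.08    0.90   -0.08]
  [ -0.16   -0.03   -0.06   -0.16    0.85]
Leontief inverse L = M⁻¹:
  [  1.2562    0.2958    0.2486    0.1630    0.1221]
  [  0.1998    1.2397    0.1245    0.1942    0.1465]
  [  0.2835    0.2616    1.1512    0.2652    0.2326]
  [  0.1378    0.2438    0.1470    1.1972    0.1601]
  [  0.2895    0.1638    0.1601    0.2816    1.2512]
Total output x = L · d:
  x_0 = 1.2562·58 + 0.2958·30 + 0.2486·34 + 0.1630·96 + 0.1221·90 = 116.8197
  x_1 = 0.1998·58 + 1.2397·30 + 0.1245·34 + 0.1942·96 + 0.1465·90 = 84.8424
  x_2 = 0.2835·58 + 0.2616·30 + 1.1512·34 + 0.2652·96 + 0.2326·90 = 109.8280
  x_3 = 0.1378·58 + 0.2438·30 + 0.1470·34 + 1.1972·96 + 0.1601·90 = 149.6444
  x_4 = 0.2895·58 + 0.1638·30 + 0.1601·34 + 0.2816·96 + 1.2512·90 = 166.7873
Output multipliers (column sums of L):
  Textiles: 2.1669
  Construction: 2.2046
  Agriculture: 1.8313
  Healthcare: 2.1013
  Transport: 1.9124

Construction (2.2046)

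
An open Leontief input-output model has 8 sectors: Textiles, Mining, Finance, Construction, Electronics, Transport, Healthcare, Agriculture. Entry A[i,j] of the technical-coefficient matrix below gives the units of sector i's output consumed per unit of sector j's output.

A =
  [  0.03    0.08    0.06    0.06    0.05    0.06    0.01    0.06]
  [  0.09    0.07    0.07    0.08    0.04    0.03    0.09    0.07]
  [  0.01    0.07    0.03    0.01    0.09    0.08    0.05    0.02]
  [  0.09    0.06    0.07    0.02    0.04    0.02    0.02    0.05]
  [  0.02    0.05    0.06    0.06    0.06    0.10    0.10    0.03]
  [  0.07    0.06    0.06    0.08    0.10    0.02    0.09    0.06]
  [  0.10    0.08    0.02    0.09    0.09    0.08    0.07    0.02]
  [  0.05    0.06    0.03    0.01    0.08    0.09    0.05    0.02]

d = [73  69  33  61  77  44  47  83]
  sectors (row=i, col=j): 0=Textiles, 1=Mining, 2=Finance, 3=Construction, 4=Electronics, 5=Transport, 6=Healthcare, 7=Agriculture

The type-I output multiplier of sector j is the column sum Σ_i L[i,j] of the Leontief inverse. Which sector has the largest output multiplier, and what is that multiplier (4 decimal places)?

Electronics (2.0101)

Form M = I − A:
  [  0.97   -0.08   -0.06   -0.06   -0.05   -0.06   -0.01   -0.06]
  [ -0.09    0.93   -0.07   -0.08   -0.04   -0.03   -0.09   -0.07]
  [ -0.01   -0.07    0.97   -0.01   -0.09   -0.08   -0.05   -0.02]
  [ -0.09   -0.06   -0.07    0.98   -0.04   -0.02   -0.02   -0.05]
  [ -0.02   -0.05   -0.06   -0.06    0.94   -0.10   -0.10   -0.03]
  [ -0.07   -0.06   -0.06   -0.08   -0.10    0.98   -0.09   -0.06]
  [ -0.10   -0.08   -0.02   -0.09   -0.09   -0.08    0.93   -0.02]
  [ -0.05   -0.06   -0.03   -0.01   -0.08   -0.09   -0.05    0.98]
Leontief inverse L = M⁻¹:
  [  1.0732    0.1291    0.0994    0.0980    0.1006    0.1032    0.0573    0.0925]
  [  0.1484    1.1368    0.1193    0.1315    0.1063    0.0894    0.1469    0.1112]
  [  0.0508    0.1149    1.0657    0.0514    0.1385    0.1215    0.0994    0.0494]
  [  0.1250    0.1053    0.1041    1.0542    0.0849    0.0616    0.0591    0.0787]
  [  0.0757    0.1099    0.1050    0.1113    1.1245    0.1527    0.1588    0.0673]
  [  0.1273    0.1259    0.1100    0.1326    0.1663    1.0822    0.1503    0.1002]
  [  0.1616    0.1481    0.0750    0.1483    0.1571    0.1381    1.1324    0.0660]
  [  0.0928    0.1089    0.0686    0.0542    0.1318    0.1340    0.1001    1.0523]
Total output x = L · d:
  x_0 = 1.0732·73 + 0.1291·69 + 0.0994·33 + 0.0980·61 + 0.1006·77 + 0.1032·44 + 0.0573·47 + 0.0925·83 = 119.1749
  x_1 = 0.1484·73 + 1.1368·69 + 0.1193·33 + 0.1315·61 + 0.1063·77 + 0.0894·44 + 0.1469·47 + 0.1112·83 = 129.4818
  x_2 = 0.0508·73 + 0.1149·69 + 1.0657·33 + 0.0514·61 + 0.1385·77 + 0.1215·44 + 0.0994·47 + 0.0494·83 = 74.7183
  x_3 = 0.1250·73 + 0.1053·69 + 0.1041·33 + 1.0542·61 + 0.0849·77 + 0.0616·44 + 0.0591·47 + 0.0787·83 = 102.6830
  x_4 = 0.0757·73 + 0.1099·69 + 0.1050·33 + 0.1113·61 + 1.1245·77 + 0.1527·44 + 0.1588·47 + 0.0673·83 = 129.7149
  x_5 = 0.1273·73 + 0.1259·69 + 0.1100·33 + 0.1326·61 + 0.1663·77 + 1.0822·44 + 0.1503·47 + 0.1002·83 = 105.5047
  x_6 = 0.1616·73 + 0.1481·69 + 0.0750·33 + 0.1483·61 + 0.1571·77 + 0.1381·44 + 1.1324·47 + 0.0660·83 = 110.4146
  x_7 = 0.0928·73 + 0.1089·69 + 0.0686·33 + 0.0542·61 + 0.1318·77 + 0.1340·44 + 0.1001·47 + 1.0523·83 = 127.9483
Output multipliers (column sums of L):
  Textiles: 1.8548
  Mining: 1.9790
  Finance: 1.7471
  Construction: 1.7815
  Electronics: 2.0101
  Transport: 1.8826
  Healthcare: 1.9043
  Agriculture: 1.6175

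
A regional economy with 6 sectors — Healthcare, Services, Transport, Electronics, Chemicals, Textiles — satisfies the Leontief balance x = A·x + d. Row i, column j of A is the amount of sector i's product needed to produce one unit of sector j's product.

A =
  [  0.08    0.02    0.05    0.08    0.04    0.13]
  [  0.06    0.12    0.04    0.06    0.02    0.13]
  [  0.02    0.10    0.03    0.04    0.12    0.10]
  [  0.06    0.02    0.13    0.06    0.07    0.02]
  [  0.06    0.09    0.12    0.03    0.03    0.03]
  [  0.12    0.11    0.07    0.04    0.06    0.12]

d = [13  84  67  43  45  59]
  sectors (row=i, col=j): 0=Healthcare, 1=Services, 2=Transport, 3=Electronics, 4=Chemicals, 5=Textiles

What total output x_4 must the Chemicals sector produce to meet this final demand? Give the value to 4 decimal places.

Form M = I − A:
  [  0.92   -0.02   -0.05   -0.08   -0.04   -0.13]
  [ -0.06    0.88   -0.04   -0.06   -0.02   -0.13]
  [ -0.02   -0.10    0.97   -0.04   -0.12   -0.10]
  [ -0.06   -0.02   -0.13    0.94   -0.07   -0.02]
  [ -0.06   -0.09   -0.12   -0.03    0.97   -0.03]
  [ -0.12   -0.11   -0.07   -0.04   -0.06    0.88]
Leontief inverse L = M⁻¹:
  [  1.1322    0.0725    0.1010    0.1162    0.0811    0.1948]
  [  0.1166    1.1836    0.0906    0.1001    0.0604    0.2067]
  [  0.0706    0.1628    1.0824    0.0744    0.1557    0.1645]
  [  0.0958    0.0668    0.1726    1.0902    0.1098    0.0722]
  [  0.0983    0.1422    0.1579    0.0621    1.0676    0.0913]
  [  0.1856    0.1835    0.1298    0.0881    0.1088    1.2114]
Total output x = L · d:
  x_0 = 1.1322·13 + 0.0725·84 + 0.1010·67 + 0.1162·43 + 0.0811·45 + 0.1948·59 = 47.7168
  x_1 = 0.1166·13 + 1.1836·84 + 0.0906·67 + 0.1001·43 + 0.0604·45 + 0.2067·59 = 126.2271
  x_2 = 0.0706·13 + 0.1628·84 + 1.0824·67 + 0.0744·43 + 0.1557·45 + 0.1645·59 = 107.0232
  x_3 = 0.0958·13 + 0.0668·84 + 0.1726·67 + 1.0902·43 + 0.1098·45 + 0.0722·59 = 74.4968
  x_4 = 0.0983·13 + 0.1422·84 + 0.1579·67 + 0.0621·43 + 1.0676·45 + 0.0913·59 = 79.8984
  x_5 = 0.1856·13 + 0.1835·84 + 0.1298·67 + 0.0881·43 + 0.1088·45 + 1.2114·59 = 106.6777

79.8984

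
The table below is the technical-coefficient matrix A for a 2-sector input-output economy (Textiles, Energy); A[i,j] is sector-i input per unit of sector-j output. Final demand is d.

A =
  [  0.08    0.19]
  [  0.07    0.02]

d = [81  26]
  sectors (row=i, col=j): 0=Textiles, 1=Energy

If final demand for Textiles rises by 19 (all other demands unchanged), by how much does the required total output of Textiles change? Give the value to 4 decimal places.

20.9614

Form M = I − A:
  [  0.92   -0.19]
  [ -0.07    0.98]
Leontief inverse L = M⁻¹:
  [  1.1032    0.2139]
  [  0.0788    1.0357]
Total output x = L · d:
  x_0 = 1.1032·81 + 0.2139·26 = 94.9229
  x_1 = 0.0788·81 + 1.0357·26 = 33.3108
Δx_0 = L[0,0] · Δd_0 = 1.1032 · 19 = 20.9614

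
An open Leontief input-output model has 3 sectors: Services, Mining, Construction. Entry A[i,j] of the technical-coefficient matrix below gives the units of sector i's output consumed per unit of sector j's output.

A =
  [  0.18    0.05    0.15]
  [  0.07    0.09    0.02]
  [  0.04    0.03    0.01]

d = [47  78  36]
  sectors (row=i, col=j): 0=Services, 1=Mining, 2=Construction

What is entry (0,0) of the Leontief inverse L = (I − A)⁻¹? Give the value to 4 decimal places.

Form M = I − A:
  [  0.82   -0.05   -0.15]
  [ -0.07    0.91   -0.02]
  [ -0.04   -0.03    0.99]
Leontief inverse L = M⁻¹:
  [  1.2350    0.0741    0.1886]
  [  0.0962    1.1054    0.0369]
  [  0.0528    0.0365    1.0188]
Total output x = L · d:
  x_0 = 1.2350·47 + 0.0741·78 + 0.1886·36 = 70.6152
  x_1 = 0.0962·47 + 1.1054·78 + 0.0369·36 = 92.0695
  x_2 = 0.0528·47 + 0.0365·78 + 1.0188·36 = 42.0068

L[0,0] = 1.2350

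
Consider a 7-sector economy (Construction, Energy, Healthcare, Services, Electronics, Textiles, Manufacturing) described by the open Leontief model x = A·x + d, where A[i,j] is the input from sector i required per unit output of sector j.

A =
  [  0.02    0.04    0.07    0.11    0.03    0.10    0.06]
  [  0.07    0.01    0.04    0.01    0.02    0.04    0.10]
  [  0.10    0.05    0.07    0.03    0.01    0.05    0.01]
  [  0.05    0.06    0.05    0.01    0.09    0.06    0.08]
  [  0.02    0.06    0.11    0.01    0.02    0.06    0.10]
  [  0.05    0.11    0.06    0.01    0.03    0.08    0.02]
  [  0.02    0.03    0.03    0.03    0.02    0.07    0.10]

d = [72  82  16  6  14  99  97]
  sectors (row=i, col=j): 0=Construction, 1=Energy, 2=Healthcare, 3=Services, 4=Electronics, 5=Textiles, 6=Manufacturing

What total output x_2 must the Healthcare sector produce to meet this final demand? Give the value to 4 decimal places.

Form M = I − A:
  [  0.98   -0.04   -0.07   -0.11   -0.03   -0.10   -0.06]
  [ -0.07    0.99   -0.04   -0.01   -0.02   -0.04   -0.10]
  [ -0.10   -0.05    0.93   -0.03   -0.01   -0.05   -0.01]
  [ -0.05   -0.06   -0.05    0.99   -0.09   -0.06   -0.08]
  [ -0.02   -0.06   -0.11   -0.01    0.98   -0.06   -0.10]
  [ -0.05   -0.11   -0.06   -0.01   -0.03    0.92   -0.02]
  [ -0.02   -0.03   -0.03   -0.03   -0.02   -0.07    0.90]
Leontief inverse L = M⁻¹:
  [  1.0539    0.0779    0.1082    0.1262    0.0530    0.1431    0.1004]
  [  0.0887    1.0324    0.0651    0.0272    0.0318    0.0717    0.1289]
  [  0.1259    0.0758    1.1003    0.0503    0.0246    0.0846    0.0381]
  [  0.0777    0.0911    0.0879    1.0281    0.1051    0.1003    0.1216]
  [  0.0509    0.0882    0.1418    0.0263    1.0333    0.0964    0.1341]
  [  0.0795    0.1377    0.0922    0.0263    0.0438    1.1152    0.0536]
  [  0.0405    0.0544    0.0545    0.0423    0.0329    0.1006    1.1301]
Total output x = L · d:
  x_0 = 1.0539·72 + 0.0779·82 + 0.1082·16 + 0.1262·6 + 0.0530·14 + 0.1431·99 + 0.1004·97 = 109.4021
  x_1 = 0.0887·72 + 1.0324·82 + 0.0651·16 + 0.0272·6 + 0.0318·14 + 0.0717·99 + 0.1289·97 = 112.2986
  x_2 = 0.1259·72 + 0.0758·82 + 1.1003·16 + 0.0503·6 + 0.0246·14 + 0.0846·99 + 0.0381·97 = 45.5937
  x_3 = 0.0777·72 + 0.0911·82 + 0.0879·16 + 1.0281·6 + 0.1051·14 + 0.1003·99 + 0.1216·97 = 43.8313
  x_4 = 0.0509·72 + 0.0882·82 + 0.1418·16 + 0.0263·6 + 1.0333·14 + 0.0964·99 + 0.1341·97 = 50.3324
  x_5 = 0.0795·72 + 0.1377·82 + 0.0922·16 + 0.0263·6 + 0.0438·14 + 1.1152·99 + 0.0536·97 = 134.8671
  x_6 = 0.0405·72 + 0.0544·82 + 0.0545·16 + 0.0423·6 + 0.0329·14 + 0.1006·99 + 1.1301·97 = 128.5412

45.5937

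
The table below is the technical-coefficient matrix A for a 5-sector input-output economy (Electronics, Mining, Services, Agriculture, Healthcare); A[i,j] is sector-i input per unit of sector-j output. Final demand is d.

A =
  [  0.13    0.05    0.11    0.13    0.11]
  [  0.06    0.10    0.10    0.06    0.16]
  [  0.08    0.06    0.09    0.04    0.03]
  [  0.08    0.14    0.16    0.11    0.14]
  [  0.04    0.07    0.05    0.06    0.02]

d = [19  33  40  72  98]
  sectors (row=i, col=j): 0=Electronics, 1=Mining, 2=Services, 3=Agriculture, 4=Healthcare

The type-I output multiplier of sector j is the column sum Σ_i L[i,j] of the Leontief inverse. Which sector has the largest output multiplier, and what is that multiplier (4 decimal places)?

Services (1.8883)

Form M = I − A:
  [  0.87   -0.05   -0.11   -0.13   -0.11]
  [ -0.06    0.90   -0.10   -0.06   -0.16]
  [ -0.08   -0.06    0.91   -0.04   -0.03]
  [ -0.08   -0.14   -0.16    0.89   -0.14]
  [ -0.04   -0.07   -0.05   -0.06    0.98]
Leontief inverse L = M⁻¹:
  [  1.2051    0.1278    0.2066    0.2069    0.1920]
  [  0.1178    1.1654    0.1756    0.1189    0.2259]
  [  0.1232    0.1017    1.1435    0.0814    0.0771]
  [  0.1606    0.2301    0.2668    1.1903    0.2338]
  [  0.0737    0.1077    0.0957    0.0940    1.0626]
Total output x = L · d:
  x_0 = 1.2051·19 + 0.1278·33 + 0.2066·40 + 0.2069·72 + 0.1920·98 = 69.0941
  x_1 = 0.1178·19 + 1.1654·33 + 0.1756·40 + 0.1189·72 + 0.2259·98 = 78.4189
  x_2 = 0.1232·19 + 0.1017·33 + 1.1435·40 + 0.0814·72 + 0.0771·98 = 64.8577
  x_3 = 0.1606·19 + 0.2301·33 + 0.2668·40 + 1.1903·72 + 0.2338·98 = 129.9319
  x_4 = 0.0737·19 + 0.1077·33 + 0.0957·40 + 0.0940·72 + 1.0626·98 = 119.6856
Output multipliers (column sums of L):
  Electronics: 1.6805
  Mining: 1.7328
  Services: 1.8883
  Agriculture: 1.6915
  Healthcare: 1.7914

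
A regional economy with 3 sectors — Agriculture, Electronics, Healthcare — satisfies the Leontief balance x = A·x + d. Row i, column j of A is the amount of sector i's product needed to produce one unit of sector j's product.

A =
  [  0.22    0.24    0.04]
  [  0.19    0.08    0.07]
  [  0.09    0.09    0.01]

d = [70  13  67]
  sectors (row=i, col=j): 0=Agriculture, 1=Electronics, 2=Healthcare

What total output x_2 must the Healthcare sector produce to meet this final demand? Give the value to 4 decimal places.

81.2549

Form M = I − A:
  [  0.78   -0.24   -0.04]
  [ -0.19    0.92   -0.07]
  [ -0.09   -0.09    0.99]
Leontief inverse L = M⁻¹:
  [  1.3812    0.3683    0.0818]
  [  0.2969    1.1737    0.0950]
  [  0.1526    0.1402    1.0262]
Total output x = L · d:
  x_0 = 1.3812·70 + 0.3683·13 + 0.0818·67 = 106.9572
  x_1 = 0.2969·70 + 1.1737·13 + 0.0950·67 = 42.4019
  x_2 = 0.1526·70 + 0.1402·13 + 1.0262·67 = 81.2549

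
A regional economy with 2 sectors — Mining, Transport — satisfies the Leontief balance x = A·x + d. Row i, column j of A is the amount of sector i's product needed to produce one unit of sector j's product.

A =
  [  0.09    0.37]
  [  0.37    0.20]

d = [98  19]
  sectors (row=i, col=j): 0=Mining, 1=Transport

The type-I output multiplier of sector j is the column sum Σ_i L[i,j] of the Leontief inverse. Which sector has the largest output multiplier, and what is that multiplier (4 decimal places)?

Transport (2.1655)

Form M = I − A:
  [  0.91   -0.37]
  [ -0.37    0.80]
Leontief inverse L = M⁻¹:
  [  1.3534    0.6260]
  [  0.6260    1.5395]
Total output x = L · d:
  x_0 = 1.3534·98 + 0.6260·19 = 144.5272
  x_1 = 0.6260·98 + 1.5395·19 = 90.5938
Output multipliers (column sums of L):
  Mining: 1.9794
  Transport: 2.1655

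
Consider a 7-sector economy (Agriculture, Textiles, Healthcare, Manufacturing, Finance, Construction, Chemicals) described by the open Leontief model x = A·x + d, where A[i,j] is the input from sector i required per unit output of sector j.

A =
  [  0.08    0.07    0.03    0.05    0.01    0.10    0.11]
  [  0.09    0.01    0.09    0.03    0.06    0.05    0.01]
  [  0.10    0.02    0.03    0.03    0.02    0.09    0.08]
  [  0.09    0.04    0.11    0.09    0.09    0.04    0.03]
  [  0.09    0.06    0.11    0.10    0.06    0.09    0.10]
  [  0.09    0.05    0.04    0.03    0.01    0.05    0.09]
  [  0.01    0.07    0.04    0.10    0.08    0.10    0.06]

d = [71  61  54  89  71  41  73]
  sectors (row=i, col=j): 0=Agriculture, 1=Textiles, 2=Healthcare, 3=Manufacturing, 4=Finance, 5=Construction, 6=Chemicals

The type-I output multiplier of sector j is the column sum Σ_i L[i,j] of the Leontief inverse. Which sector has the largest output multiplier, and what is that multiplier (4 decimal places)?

Form M = I − A:
  [  0.92   -0.07   -0.03   -0.05   -0.01   -0.10   -0.11]
  [ -0.09    0.99   -0.09   -0.03   -0.06   -0.05   -0.01]
  [ -0.10   -0.02    0.97   -0.03   -0.02   -0.09   -0.08]
  [ -0.09   -0.04   -0.11    0.91   -0.09   -0.04   -0.03]
  [ -0.09   -0.06   -0.11   -0.10    0.94   -0.09   -0.10]
  [ -0.09   -0.05   -0.04   -0.03   -0.01    0.95   -0.09]
  [ -0.01   -0.07   -0.04   -0.10   -0.08   -0.10    0.94]
Leontief inverse L = M⁻¹:
  [  1.1368    0.1081    0.0746    0.0967    0.0454    0.1580    0.1636]
  [  0.1397    1.0392    0.1239    0.0647    0.0826    0.0978    0.0582]
  [  0.1474    0.0537    1.0647    0.0689    0.0467    0.1401    0.1290]
  [  0.1619    0.0809    0.1652    1.1440    0.1291    0.1073    0.0944]
  [  0.1732    0.1108    0.1745    0.1658    1.1091    0.1712    0.1760]
  [  0.1353    0.0811    0.0745    0.0677    0.0378    1.0988    0.1344]
  [  0.0751    0.1075    0.0957    0.1518    0.1208    0.1578    1.1147]
Total output x = L · d:
  x_0 = 1.1368·71 + 0.1081·61 + 0.0746·54 + 0.0967·89 + 0.0454·71 + 0.1580·41 + 0.1636·73 = 121.5774
  x_1 = 0.1397·71 + 1.0392·61 + 0.1239·54 + 0.0647·89 + 0.0826·71 + 0.0978·41 + 0.0582·73 = 99.8844
  x_2 = 0.1474·71 + 0.0537·61 + 1.0647·54 + 0.0689·89 + 0.0467·71 + 0.1401·41 + 0.1290·73 = 95.8495
  x_3 = 0.1619·71 + 0.0809·61 + 0.1652·54 + 1.1440·89 + 0.1291·71 + 0.1073·41 + 0.0944·73 = 147.6292
  x_4 = 0.1732·71 + 0.1108·61 + 0.1745·54 + 0.1658·89 + 1.1091·71 + 0.1712·41 + 0.1760·73 = 141.8446
  x_5 = 0.1353·71 + 0.0811·61 + 0.0745·54 + 0.0677·89 + 0.0378·71 + 1.0988·41 + 0.1344·73 = 82.1540
  x_6 = 0.0751·71 + 0.1075·61 + 0.0957·54 + 0.1518·89 + 0.1208·71 + 0.1578·41 + 1.1147·73 = 126.9868
Output multipliers (column sums of L):
  Agriculture: 1.9695
  Textiles: 1.5813
  Healthcare: 1.7731
  Manufacturing: 1.7596
  Finance: 1.5716
  Construction: 1.9310
  Chemicals: 1.8703

Agriculture (1.9695)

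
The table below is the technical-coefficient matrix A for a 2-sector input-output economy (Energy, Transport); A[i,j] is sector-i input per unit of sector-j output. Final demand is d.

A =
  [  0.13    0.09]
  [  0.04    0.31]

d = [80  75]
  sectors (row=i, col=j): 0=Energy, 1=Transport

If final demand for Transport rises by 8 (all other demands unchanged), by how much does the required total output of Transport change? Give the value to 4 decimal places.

Form M = I − A:
  [  0.87   -0.09]
  [ -0.04    0.69]
Leontief inverse L = M⁻¹:
  [  1.1564    0.1508]
  [  0.0670    1.4580]
Total output x = L · d:
  x_0 = 1.1564·80 + 0.1508·75 = 103.8210
  x_1 = 0.0670·80 + 1.4580·75 = 114.7143
Δx_1 = L[1,1] · Δd_1 = 1.4580 · 8 = 11.6642

11.6642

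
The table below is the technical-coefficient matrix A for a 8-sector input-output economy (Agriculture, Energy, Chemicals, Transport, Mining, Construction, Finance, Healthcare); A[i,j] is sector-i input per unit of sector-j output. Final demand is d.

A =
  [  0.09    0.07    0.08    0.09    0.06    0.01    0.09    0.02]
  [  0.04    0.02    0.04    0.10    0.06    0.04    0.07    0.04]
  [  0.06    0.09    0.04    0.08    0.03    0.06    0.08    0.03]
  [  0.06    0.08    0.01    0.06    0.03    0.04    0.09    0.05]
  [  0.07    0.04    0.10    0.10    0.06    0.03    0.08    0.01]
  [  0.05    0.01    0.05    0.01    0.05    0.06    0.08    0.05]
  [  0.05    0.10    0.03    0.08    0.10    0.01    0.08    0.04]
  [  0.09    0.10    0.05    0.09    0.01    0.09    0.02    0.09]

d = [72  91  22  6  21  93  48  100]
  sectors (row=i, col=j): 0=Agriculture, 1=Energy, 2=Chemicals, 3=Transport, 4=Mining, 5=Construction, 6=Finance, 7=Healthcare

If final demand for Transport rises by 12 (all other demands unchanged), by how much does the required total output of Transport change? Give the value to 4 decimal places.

Form M = I − A:
  [  0.91   -0.07   -0.08   -0.09   -0.06   -0.01   -0.09   -0.02]
  [ -0.04    0.98   -0.04   -0.10   -0.06   -0.04   -0.07   -0.04]
  [ -0.06   -0.09    0.96   -0.08   -0.03   -0.06   -0.08   -0.03]
  [ -0.06   -0.08   -0.01    0.94   -0.03   -0.04   -0.09   -0.05]
  [ -0.07   -0.04   -0.10   -0.10    0.94   -0.03   -0.08   -0.01]
  [ -0.05   -0.01   -0.05   -0.01   -0.05    0.94   -0.08   -0.05]
  [ -0.05   -0.10   -0.03   -0.08   -0.10   -0.01    0.92   -0.04]
  [ -0.09   -0.10   -0.05   -0.09   -0.01   -0.09   -0.02    0.91]
Leontief inverse L = M⁻¹:
  [  1.1496    0.1347    0.1251    0.1667    0.1117    0.0436    0.1646    0.0553]
  [  0.0880    1.0716    0.0753    0.1579    0.0996    0.0694    0.1284    0.0707]
  [  0.1126    0.1447    1.0794    0.1458    0.0767    0.0927    0.1463    0.0648]
  [  0.1084    0.1307    0.0463    1.1211    0.0729    0.0692    0.1484    0.0824]
  [  0.1265    0.1019    0.1423    0.1708    1.1084    0.0632    0.1520    0.0437]
  [  0.0932    0.0552    0.0844    0.0612    0.0866    1.0867    0.1303    0.0770]
  [  0.1066    0.1586    0.0748    0.1548    0.1496    0.0434    1.1495    0.0748]
  [  0.1532    0.1620    0.0961    0.1641    0.0574    0.1330    0.0929    1.1336]
Total output x = L · d:
  x_0 = 1.1496·72 + 0.1347·91 + 0.1251·22 + 0.1667·6 + 0.1117·21 + 0.0436·93 + 0.1646·48 + 0.0553·100 = 118.6122
  x_1 = 0.0880·72 + 1.0716·91 + 0.0753·22 + 0.1579·6 + 0.0996·21 + 0.0694·93 + 0.1284·48 + 0.0707·100 = 128.2316
  x_2 = 0.1126·72 + 0.1447·91 + 1.0794·22 + 0.1458·6 + 0.0767·21 + 0.0927·93 + 0.1463·48 + 0.0648·100 = 69.6222
  x_3 = 0.1084·72 + 0.1307·91 + 0.0463·22 + 1.1211·6 + 0.0729·21 + 0.0692·93 + 0.1484·48 + 0.0824·100 = 50.7705
  x_4 = 0.1265·72 + 0.1019·91 + 0.1423·22 + 0.1708·6 + 1.1084·21 + 0.0632·93 + 0.1520·48 + 0.0437·100 = 63.3611
  x_5 = 0.0932·72 + 0.0552·91 + 0.0844·22 + 0.0612·6 + 0.0866·21 + 1.0867·93 + 0.1303·48 + 0.0770·100 = 130.7924
  x_6 = 0.1066·72 + 0.1586·91 + 0.0748·22 + 0.1548·6 + 0.1496·21 + 0.0434·93 + 1.1495·48 + 0.0748·100 = 94.5205
  x_7 = 0.1532·72 + 0.1620·91 + 0.0961·22 + 0.1641·6 + 0.0574·21 + 0.1330·93 + 0.0929·48 + 1.1336·100 = 160.2682
Δx_3 = L[3,3] · Δd_3 = 1.1211 · 12 = 13.4527

13.4527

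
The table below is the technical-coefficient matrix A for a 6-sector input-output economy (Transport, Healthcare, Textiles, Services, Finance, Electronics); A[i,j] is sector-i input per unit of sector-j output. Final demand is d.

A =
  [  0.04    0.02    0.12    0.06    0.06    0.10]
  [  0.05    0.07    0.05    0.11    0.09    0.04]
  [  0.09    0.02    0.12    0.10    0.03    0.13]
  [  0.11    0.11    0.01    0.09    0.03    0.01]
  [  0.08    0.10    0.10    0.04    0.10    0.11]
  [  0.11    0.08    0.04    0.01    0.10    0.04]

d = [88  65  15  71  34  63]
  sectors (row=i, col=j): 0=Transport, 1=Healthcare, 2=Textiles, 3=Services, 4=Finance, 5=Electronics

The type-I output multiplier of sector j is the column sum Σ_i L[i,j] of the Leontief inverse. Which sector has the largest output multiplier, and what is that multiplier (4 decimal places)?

Form M = I − A:
  [  0.96   -0.02   -0.12   -0.06   -0.06   -0.10]
  [ -0.05    0.93   -0.05   -0.11   -0.09   -0.04]
  [ -0.09   -0.02    0.88   -0.10   -0.03   -0.13]
  [ -0.11   -0.11   -0.01    0.91   -0.03   -0.01]
  [ -0.08   -0.10   -0.10   -0.04    0.90   -0.11]
  [ -0.11   -0.08   -0.04   -0.01   -0.10    0.96]
Leontief inverse L = M⁻¹:
  [  1.1000    0.0646    0.1739    0.1058    0.1062    0.1541]
  [  0.1079    1.1212    0.1000    0.1607    0.1379    0.0890]
  [  0.1613    0.0727    1.1825    0.1552    0.0839    0.1912]
  [  0.1546    0.1508    0.0528    1.1368    0.0705    0.0495]
  [  0.1540    0.1600    0.1720    0.1017    1.1666    0.1807]
  [  0.1594    0.1221    0.0960    0.0544    0.1494    1.0940]
Total output x = L · d:
  x_0 = 1.1000·88 + 0.0646·65 + 0.1739·15 + 0.1058·71 + 0.1062·34 + 0.1541·63 = 124.4384
  x_1 = 0.1079·88 + 1.1212·65 + 0.1000·15 + 0.1607·71 + 0.1379·34 + 0.0890·63 = 105.5703
  x_2 = 0.1613·88 + 0.0727·65 + 1.1825·15 + 0.1552·71 + 0.0839·34 + 0.1912·63 = 62.5712
  x_3 = 0.1546·88 + 0.1508·65 + 0.0528·15 + 1.1368·71 + 0.0705·34 + 0.0495·63 = 110.4215
  x_4 = 0.1540·88 + 0.1600·65 + 0.1720·15 + 0.1017·71 + 1.1666·34 + 0.1807·63 = 84.8067
  x_5 = 0.1594·88 + 0.1221·65 + 0.0960·15 + 0.0544·71 + 0.1494·34 + 1.0940·63 = 101.2725
Output multipliers (column sums of L):
  Transport: 1.8372
  Healthcare: 1.6914
  Textiles: 1.7772
  Services: 1.7145
  Finance: 1.7145
  Electronics: 1.7585

Transport (1.8372)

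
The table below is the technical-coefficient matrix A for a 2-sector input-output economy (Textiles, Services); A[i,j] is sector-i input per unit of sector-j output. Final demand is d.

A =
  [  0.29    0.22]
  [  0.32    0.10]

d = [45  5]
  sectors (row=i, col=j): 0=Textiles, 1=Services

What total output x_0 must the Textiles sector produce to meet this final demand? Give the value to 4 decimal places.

73.1622

Form M = I − A:
  [  0.71   -0.22]
  [ -0.32    0.90]
Leontief inverse L = M⁻¹:
  [  1.5828    0.3869]
  [  0.5628    1.2487]
Total output x = L · d:
  x_0 = 1.5828·45 + 0.3869·5 = 73.1622
  x_1 = 0.5628·45 + 1.2487·5 = 31.5688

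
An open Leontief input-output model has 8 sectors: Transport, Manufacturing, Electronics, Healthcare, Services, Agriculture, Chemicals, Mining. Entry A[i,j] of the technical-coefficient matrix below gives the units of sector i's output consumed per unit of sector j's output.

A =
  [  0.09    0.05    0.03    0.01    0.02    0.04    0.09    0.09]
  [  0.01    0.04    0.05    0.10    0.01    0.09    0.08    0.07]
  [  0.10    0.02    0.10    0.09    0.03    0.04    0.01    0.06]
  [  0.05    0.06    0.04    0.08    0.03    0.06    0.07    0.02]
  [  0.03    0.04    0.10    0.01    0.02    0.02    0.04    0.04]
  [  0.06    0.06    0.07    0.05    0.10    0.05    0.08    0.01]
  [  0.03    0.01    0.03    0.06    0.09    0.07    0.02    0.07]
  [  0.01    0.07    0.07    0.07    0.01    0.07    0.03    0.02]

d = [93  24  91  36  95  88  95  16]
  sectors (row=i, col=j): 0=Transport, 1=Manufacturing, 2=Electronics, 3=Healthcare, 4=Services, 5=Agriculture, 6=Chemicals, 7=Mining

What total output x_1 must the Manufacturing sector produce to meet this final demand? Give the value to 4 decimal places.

Form M = I − A:
  [  0.91   -0.05   -0.03   -0.01   -0.02   -0.04   -0.09   -0.09]
  [ -0.01    0.96   -0.05   -0.10   -0.01   -0.09   -0.08   -0.07]
  [ -0.10   -0.02    0.90   -0.09   -0.03   -0.04   -0.01   -0.06]
  [ -0.05   -0.06   -0.04    0.92   -0.03   -0.06   -0.07   -0.02]
  [ -0.03   -0.04   -0.10   -0.01    0.98   -0.02   -0.04   -0.04]
  [ -0.06   -0.06   -0.07   -0.05   -0.10    0.95   -0.08   -0.01]
  [ -0.03   -0.01   -0.03   -0.06   -0.09   -0.07    0.98   -0.07]
  [ -0.01   -0.07   -0.07   -0.07   -0.01   -0.07   -0.03    0.98]
Leontief inverse L = M⁻¹:
  [  1.1227    0.0807    0.0698    0.0505    0.0485    0.0807    0.1264    0.1260]
  [  0.0459    1.0743    0.0952    0.1499    0.0451    0.1344    0.1195    0.1016]
  [  0.1439    0.0548    1.1467    0.1354    0.0566    0.0802    0.0509    0.0969]
  [  0.0841    0.0899    0.0799    1.1226    0.0601    0.0995    0.1083    0.0532]
  [  0.0579    0.0603    0.1336    0.0433    1.0390    0.0479    0.0630    0.0661]
  [  0.1004    0.0924    0.1203    0.0954    0.1327    1.0921    0.1209    0.0503]
  [  0.0598    0.0396    0.0716    0.0947    0.1148    0.1023    1.0526    0.0956]
  [  0.0406    0.0963    0.1073    0.1112    0.0356    0.1049    0.0627    1.0469]
Total output x = L · d:
  x_0 = 1.1227·93 + 0.0807·24 + 0.0698·91 + 0.0505·36 + 0.0485·95 + 0.0807·88 + 0.1264·95 + 0.1260·16 = 140.2617
  x_1 = 0.0459·93 + 1.0743·24 + 0.0952·91 + 0.1499·36 + 0.0451·95 + 0.1344·88 + 0.1195·95 + 0.1016·16 = 73.2169
  x_2 = 0.1439·93 + 0.0548·24 + 1.1467·91 + 0.1354·36 + 0.0566·95 + 0.0802·88 + 0.0509·95 + 0.0969·16 = 142.7409
  x_3 = 0.0841·93 + 0.0899·24 + 0.0799·91 + 1.1226·36 + 0.0601·95 + 0.0995·88 + 0.1083·95 + 0.0532·16 = 83.2634
  x_4 = 0.0579·93 + 0.0603·24 + 0.1336·91 + 0.0433·36 + 1.0390·95 + 0.0479·88 + 0.0630·95 + 0.0661·16 = 130.5144
  x_5 = 0.1004·93 + 0.0924·24 + 0.1203·91 + 0.0954·36 + 0.1327·95 + 1.0921·88 + 0.1209·95 + 0.0503·16 = 146.9438
  x_6 = 0.0598·93 + 0.0396·24 + 0.0716·91 + 0.0947·36 + 0.1148·95 + 0.1023·88 + 1.0526·95 + 0.0956·16 = 137.8704
  x_7 = 0.0406·93 + 0.0963·24 + 0.1073·91 + 0.1112·36 + 0.0356·95 + 0.1049·88 + 0.0627·95 + 1.0469·16 = 55.1790

73.2169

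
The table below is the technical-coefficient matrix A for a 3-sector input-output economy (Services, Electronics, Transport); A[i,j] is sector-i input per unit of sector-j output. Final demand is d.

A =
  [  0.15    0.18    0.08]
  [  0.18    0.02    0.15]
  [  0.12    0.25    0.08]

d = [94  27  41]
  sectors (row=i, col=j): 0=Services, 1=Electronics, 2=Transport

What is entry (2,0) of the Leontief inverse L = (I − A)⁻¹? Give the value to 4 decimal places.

Form M = I − A:
  [  0.85   -0.18   -0.08]
  [ -0.18    0.98   -0.15]
  [ -0.12   -0.25    0.92]
Leontief inverse L = M⁻¹:
  [  1.2552    0.2696    0.1531]
  [  0.2667    1.1220    0.2061]
  [  0.2362    0.3400    1.1629]
Total output x = L · d:
  x_0 = 1.2552·94 + 0.2696·27 + 0.1531·41 = 131.5430
  x_1 = 0.2667·94 + 1.1220·27 + 0.2061·41 = 63.8136
  x_2 = 0.2362·94 + 0.3400·27 + 1.1629·41 = 79.0636

L[2,0] = 0.2362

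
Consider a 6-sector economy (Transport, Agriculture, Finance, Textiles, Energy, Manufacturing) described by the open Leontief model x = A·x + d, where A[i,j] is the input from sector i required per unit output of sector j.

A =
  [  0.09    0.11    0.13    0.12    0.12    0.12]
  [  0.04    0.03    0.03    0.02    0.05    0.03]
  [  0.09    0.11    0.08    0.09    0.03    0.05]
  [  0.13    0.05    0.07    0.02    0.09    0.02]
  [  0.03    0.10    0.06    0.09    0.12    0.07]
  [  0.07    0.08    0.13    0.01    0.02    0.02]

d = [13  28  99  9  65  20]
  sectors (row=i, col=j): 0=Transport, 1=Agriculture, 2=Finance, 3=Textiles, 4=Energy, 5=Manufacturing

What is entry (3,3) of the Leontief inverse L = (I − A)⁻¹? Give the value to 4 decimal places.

L[3,3] = 1.0707

Form M = I − A:
  [  0.91   -0.11   -0.13   -0.12   -0.12   -0.12]
  [ -0.04    0.97   -0.03   -0.02   -0.05   -0.03]
  [ -0.09   -0.11    0.92   -0.09   -0.03   -0.05]
  [ -0.13   -0.05   -0.07    0.98   -0.09   -0.02]
  [ -0.03   -0.10   -0.06   -0.09    0.88   -0.07]
  [ -0.07   -0.08   -0.13   -0.01   -0.02    0.98]
Leontief inverse L = M⁻¹:
  [  1.1780    0.2049    0.2263    0.1897    0.2035    0.1805]
  [  0.0648    1.0591    0.0589    0.0425    0.0765    0.0497]
  [  0.1495    0.1697    1.1423    0.1354    0.0849    0.0906]
  [  0.1804    0.1107    0.1292    1.0707    0.1463    0.0644]
  [  0.0851    0.1604    0.1195    0.1339    1.1773    0.1083]
  [  0.1128    0.1280    0.1763    0.0486    0.0576    1.0522]
Total output x = L · d:
  x_0 = 1.1780·13 + 0.2049·28 + 0.2263·99 + 0.1897·9 + 0.2035·65 + 0.1805·20 = 62.0041
  x_1 = 0.0648·13 + 1.0591·28 + 0.0589·99 + 0.0425·9 + 0.0765·65 + 0.0497·20 = 42.6819
  x_2 = 0.1495·13 + 0.1697·28 + 1.1423·99 + 0.1354·9 + 0.0849·65 + 0.0906·20 = 128.3275
  x_3 = 0.1804·13 + 0.1107·28 + 0.1292·99 + 1.0707·9 + 0.1463·65 + 0.0644·20 = 38.6649
  x_4 = 0.0851·13 + 0.1604·28 + 0.1195·99 + 0.1339·9 + 1.1773·65 + 0.1083·20 = 97.3279
  x_5 = 0.1128·13 + 0.1280·28 + 0.1763·99 + 0.0486·9 + 0.0576·65 + 1.0522·20 = 47.7251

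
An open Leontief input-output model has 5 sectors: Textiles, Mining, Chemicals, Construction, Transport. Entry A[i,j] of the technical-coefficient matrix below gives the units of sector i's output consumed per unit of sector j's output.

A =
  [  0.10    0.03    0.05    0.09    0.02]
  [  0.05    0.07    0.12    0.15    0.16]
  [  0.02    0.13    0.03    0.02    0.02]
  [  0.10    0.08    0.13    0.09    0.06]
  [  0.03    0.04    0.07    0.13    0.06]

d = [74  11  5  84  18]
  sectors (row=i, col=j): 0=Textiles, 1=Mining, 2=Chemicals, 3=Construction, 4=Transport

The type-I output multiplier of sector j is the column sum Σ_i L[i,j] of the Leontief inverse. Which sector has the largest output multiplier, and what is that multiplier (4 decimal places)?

Construction (1.7557)

Form M = I − A:
  [  0.90   -0.03   -0.05   -0.09   -0.02]
  [ -0.05    0.93   -0.12   -0.15   -0.16]
  [ -0.02   -0.13    0.97   -0.02   -0.02]
  [ -0.10   -0.08   -0.13    0.91   -0.06]
  [ -0.03   -0.04   -0.07   -0.13    0.94]
Leontief inverse L = M⁻¹:
  [  1.1325    0.0618    0.0867    0.1305    0.0448]
  [  0.1002    1.1345    0.1920    0.2317    0.2141]
  [  0.0410    0.1578    1.0647    0.0612    0.0543]
  [  0.1433    0.1344    0.1862    1.1541    0.1035]
  [  0.0633    0.0806    0.1160    0.1782    1.0927]
Total output x = L · d:
  x_0 = 1.1325·74 + 0.0618·11 + 0.0867·5 + 0.1305·84 + 0.0448·18 = 96.6838
  x_1 = 0.1002·74 + 1.1345·11 + 0.1920·5 + 0.2317·84 + 0.2141·18 = 44.1708
  x_2 = 0.0410·74 + 0.1578·11 + 1.0647·5 + 0.0612·84 + 0.0543·18 = 16.2145
  x_3 = 0.1433·74 + 0.1344·11 + 0.1862·5 + 1.1541·84 + 0.1035·18 = 111.8210
  x_4 = 0.0633·74 + 0.0806·11 + 0.1160·5 + 0.1782·84 + 1.0927·18 = 40.7863
Output multipliers (column sums of L):
  Textiles: 1.4802
  Mining: 1.5690
  Chemicals: 1.6456
  Construction: 1.7557
  Transport: 1.5095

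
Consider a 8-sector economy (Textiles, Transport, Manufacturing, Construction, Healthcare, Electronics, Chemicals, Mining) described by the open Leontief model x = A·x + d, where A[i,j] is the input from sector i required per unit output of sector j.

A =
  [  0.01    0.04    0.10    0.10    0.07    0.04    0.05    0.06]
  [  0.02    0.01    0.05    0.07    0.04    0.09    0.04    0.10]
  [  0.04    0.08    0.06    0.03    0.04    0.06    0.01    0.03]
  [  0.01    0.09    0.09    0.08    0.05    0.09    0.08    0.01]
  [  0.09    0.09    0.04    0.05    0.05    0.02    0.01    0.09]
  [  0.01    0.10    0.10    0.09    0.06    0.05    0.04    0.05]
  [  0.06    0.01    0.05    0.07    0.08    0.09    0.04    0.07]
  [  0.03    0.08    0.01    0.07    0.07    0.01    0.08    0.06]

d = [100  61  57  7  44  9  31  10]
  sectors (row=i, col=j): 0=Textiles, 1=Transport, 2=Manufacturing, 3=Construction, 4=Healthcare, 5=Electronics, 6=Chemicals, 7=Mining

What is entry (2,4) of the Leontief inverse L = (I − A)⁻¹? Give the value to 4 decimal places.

L[2,4] = 0.0736

Form M = I − A:
  [  0.99   -0.04   -0.10   -0.10   -0.07   -0.04   -0.05   -0.06]
  [ -0.02    0.99   -0.05   -0.07   -0.04   -0.09   -0.04   -0.10]
  [ -0.04   -0.08    0.94   -0.03   -0.04   -0.06   -0.01   -0.03]
  [ -0.01   -0.09   -0.09    0.92   -0.05   -0.09   -0.08   -0.01]
  [ -0.09   -0.09   -0.04   -0.05    0.95   -0.02   -0.01   -0.09]
  [ -0.01   -0.10   -0.10   -0.09   -0.06    0.95   -0.04   -0.05]
  [ -0.06   -0.01   -0.05   -0.07   -0.08   -0.09    0.96   -0.07]
  [ -0.03   -0.08   -0.01   -0.07   -0.07   -0.01   -0.08    0.94]
Leontief inverse L = M⁻¹:
  [  1.0396    0.0972    0.1507    0.1549    0.1158    0.0889    0.0864    0.1054]
  [  0.0444    1.0638    0.0961    0.1227    0.0836    0.1308    0.0759    0.1410]
  [  0.0595    0.1200    1.0995    0.0727    0.0736    0.0959    0.0360    0.0673]
  [  0.0399    0.1472    0.1480    1.1406    0.0990    0.1468    0.1170    0.0611]
  [  0.1145    0.1386    0.0868    0.1054    1.0941    0.0623    0.0469    0.1375]
  [  0.0396    0.1578    0.1541    0.1488    0.1076    1.1038    0.0781    0.1006]
  [  0.0889    0.0695    0.1040    0.1295    0.1286    0.1352    1.0778    0.1175]
  [  0.0571    0.1238    0.0527    0.1216    0.1125    0.0538    0.1144    1.1058]
Total output x = L · d:
  x_0 = 1.0396·100 + 0.0972·61 + 0.1507·57 + 0.1549·7 + 0.1158·44 + 0.0889·9 + 0.0864·31 + 0.1054·10 = 129.1863
  x_1 = 0.0444·100 + 1.0638·61 + 0.0961·57 + 0.1227·7 + 0.0836·44 + 0.1308·9 + 0.0759·31 + 0.1410·10 = 84.2873
  x_2 = 0.0595·100 + 0.1200·61 + 1.0995·57 + 0.0727·7 + 0.0736·44 + 0.0959·9 + 0.0360·31 + 0.0673·10 = 82.3336
  x_3 = 0.0399·100 + 0.1472·61 + 0.1480·57 + 1.1406·7 + 0.0990·44 + 0.1468·9 + 0.1170·31 + 0.0611·10 = 39.3095
  x_4 = 0.1145·100 + 0.1386·61 + 0.0868·57 + 0.1054·7 + 1.0941·44 + 0.0623·9 + 0.0469·31 + 0.1375·10 = 77.1151
  x_5 = 0.0396·100 + 0.1578·61 + 0.1541·57 + 0.1488·7 + 0.1076·44 + 1.1038·9 + 0.0781·31 + 0.1006·10 = 41.5086
  x_6 = 0.0889·100 + 0.0695·61 + 0.1040·57 + 0.1295·7 + 0.1286·44 + 0.1352·9 + 1.0778·31 + 0.1175·10 = 61.4249
  x_7 = 0.0571·100 + 0.1238·61 + 0.0527·57 + 0.1216·7 + 0.1125·44 + 0.0538·9 + 0.1144·31 + 1.1058·10 = 37.1497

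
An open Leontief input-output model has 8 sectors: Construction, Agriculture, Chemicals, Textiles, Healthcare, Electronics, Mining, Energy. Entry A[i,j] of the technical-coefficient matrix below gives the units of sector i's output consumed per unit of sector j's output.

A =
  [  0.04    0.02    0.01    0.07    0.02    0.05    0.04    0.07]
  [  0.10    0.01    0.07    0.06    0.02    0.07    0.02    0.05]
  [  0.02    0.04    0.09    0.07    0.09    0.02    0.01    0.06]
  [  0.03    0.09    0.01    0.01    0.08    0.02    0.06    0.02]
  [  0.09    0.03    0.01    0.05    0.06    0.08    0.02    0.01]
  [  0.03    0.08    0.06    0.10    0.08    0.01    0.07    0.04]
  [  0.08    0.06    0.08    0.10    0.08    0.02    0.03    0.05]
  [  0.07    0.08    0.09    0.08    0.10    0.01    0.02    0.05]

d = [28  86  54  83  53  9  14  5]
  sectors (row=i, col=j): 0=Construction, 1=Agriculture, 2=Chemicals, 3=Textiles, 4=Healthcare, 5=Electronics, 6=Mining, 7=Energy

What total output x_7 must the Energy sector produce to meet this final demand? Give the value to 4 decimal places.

Form M = I − A:
  [  0.96   -0.02   -0.01   -0.07   -0.02   -0.05   -0.04   -0.07]
  [ -0.10    0.99   -0.07   -0.06   -0.02   -0.07   -0.02   -0.05]
  [ -0.02   -0.04    0.91   -0.07   -0.09   -0.02   -0.01   -0.06]
  [ -0.03   -0.09   -0.01    0.99   -0.08   -0.02   -0.06   -0.02]
  [ -0.09   -0.03   -0.01   -0.05    0.94   -0.08   -0.02   -0.01]
  [ -0.03   -0.08   -0.06   -0.10   -0.08    0.99   -0.07   -0.04]
  [ -0.08   -0.06   -0.08   -0.10   -0.08   -0.02    0.97   -0.05]
  [ -0.07   -0.08   -0.09   -0.08   -0.10   -0.01   -0.02    0.95]
Leontief inverse L = M⁻¹:
  [  1.0702    0.0509    0.0363    0.1045    0.0569    0.0672    0.0600    0.0926]
  [  0.1325    1.0447    0.1015    0.1032    0.0636    0.0915    0.0440    0.0802]
  [  0.0572    0.0729    1.1220    0.1092    0.1351    0.0453    0.0300    0.0861]
  [  0.0664    0.1128    0.0359    1.0454    0.1110    0.0441    0.0764    0.0422]
  [  0.1213    0.0584    0.0327    0.0871    1.0941    0.1023    0.0426    0.0340]
  [  0.0767    0.1183    0.0970    0.1465    0.1301    1.0404    0.0949    0.0713]
  [  0.1257    0.0998    0.1168    0.1486    0.1319    0.0516    1.0567    0.0842]
  [  0.1172    0.1176    0.1275    0.1286    0.1510    0.0435    0.0451    1.0840]
Total output x = L · d:
  x_0 = 1.0702·28 + 0.0509·86 + 0.0363·54 + 0.1045·83 + 0.0569·53 + 0.0672·9 + 0.0600·14 + 0.0926·5 = 49.8986
  x_1 = 0.1325·28 + 1.0447·86 + 0.1015·54 + 0.1032·83 + 0.0636·53 + 0.0915·9 + 0.0440·14 + 0.0802·5 = 112.8195
  x_2 = 0.0572·28 + 0.0729·86 + 1.1220·54 + 0.1092·83 + 0.1351·53 + 0.0453·9 + 0.0300·14 + 0.0861·5 = 85.9422
  x_3 = 0.0664·28 + 0.1128·86 + 0.0359·54 + 1.0454·83 + 0.1110·53 + 0.0441·9 + 0.0764·14 + 0.0422·5 = 107.8211
  x_4 = 0.1213·28 + 0.0584·86 + 0.0327·54 + 0.0871·83 + 1.0941·53 + 0.1023·9 + 0.0426·14 + 0.0340·5 = 77.0861
  x_5 = 0.0767·28 + 0.1183·86 + 0.0970·54 + 0.1465·83 + 0.1301·53 + 1.0404·9 + 0.0949·14 + 0.0713·5 = 47.6595
  x_6 = 0.1257·28 + 0.0998·86 + 0.1168·54 + 0.1486·83 + 0.1319·53 + 0.0516·9 + 1.0567·14 + 0.0842·5 = 53.4111
  x_7 = 0.1172·28 + 0.1176·86 + 0.1275·54 + 0.1286·83 + 0.1510·53 + 0.0435·9 + 0.0451·14 + 1.0840·5 = 45.4025

45.4025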